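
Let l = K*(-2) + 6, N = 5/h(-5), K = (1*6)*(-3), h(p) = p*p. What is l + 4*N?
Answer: 214/5 ≈ 42.800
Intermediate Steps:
h(p) = p²
K = -18 (K = 6*(-3) = -18)
N = ⅕ (N = 5/((-5)²) = 5/25 = 5*(1/25) = ⅕ ≈ 0.20000)
l = 42 (l = -18*(-2) + 6 = 36 + 6 = 42)
l + 4*N = 42 + 4*(⅕) = 42 + ⅘ = 214/5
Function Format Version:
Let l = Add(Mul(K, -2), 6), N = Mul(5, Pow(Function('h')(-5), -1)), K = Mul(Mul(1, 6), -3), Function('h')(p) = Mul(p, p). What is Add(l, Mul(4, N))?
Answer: Rational(214, 5) ≈ 42.800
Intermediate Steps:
Function('h')(p) = Pow(p, 2)
K = -18 (K = Mul(6, -3) = -18)
N = Rational(1, 5) (N = Mul(5, Pow(Pow(-5, 2), -1)) = Mul(5, Pow(25, -1)) = Mul(5, Rational(1, 25)) = Rational(1, 5) ≈ 0.20000)
l = 42 (l = Add(Mul(-18, -2), 6) = Add(36, 6) = 42)
Add(l, Mul(4, N)) = Add(42, Mul(4, Rational(1, 5))) = Add(42, Rational(4, 5)) = Rational(214, 5)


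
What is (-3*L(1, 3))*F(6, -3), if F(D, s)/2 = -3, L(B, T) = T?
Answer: 54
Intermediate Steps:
F(D, s) = -6 (F(D, s) = 2*(-3) = -6)
(-3*L(1, 3))*F(6, -3) = -3*3*(-6) = -9*(-6) = 54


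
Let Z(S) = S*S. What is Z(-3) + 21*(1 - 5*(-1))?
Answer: 135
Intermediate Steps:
Z(S) = S²
Z(-3) + 21*(1 - 5*(-1)) = (-3)² + 21*(1 - 5*(-1)) = 9 + 21*(1 + 5) = 9 + 21*6 = 9 + 126 = 135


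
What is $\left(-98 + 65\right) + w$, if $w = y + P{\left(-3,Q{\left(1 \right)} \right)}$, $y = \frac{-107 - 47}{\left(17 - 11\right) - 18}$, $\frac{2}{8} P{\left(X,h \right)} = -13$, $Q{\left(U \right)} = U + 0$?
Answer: $- \frac{433}{6} \approx -72.167$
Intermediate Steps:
$Q{\left(U \right)} = U$
$P{\left(X,h \right)} = -52$ ($P{\left(X,h \right)} = 4 \left(-13\right) = -52$)
$y = \frac{77}{6}$ ($y = - \frac{154}{\left(17 - 11\right) - 18} = - \frac{154}{6 - 18} = - \frac{154}{-12} = \left(-154\right) \left(- \frac{1}{12}\right) = \frac{77}{6} \approx 12.833$)
$w = - \frac{235}{6}$ ($w = \frac{77}{6} - 52 = - \frac{235}{6} \approx -39.167$)
$\left(-98 + 65\right) + w = \left(-98 + 65\right) - \frac{235}{6} = -33 - \frac{235}{6} = - \frac{433}{6}$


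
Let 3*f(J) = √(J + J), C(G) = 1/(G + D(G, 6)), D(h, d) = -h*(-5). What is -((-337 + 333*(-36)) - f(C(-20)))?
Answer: 12325 + I*√15/90 ≈ 12325.0 + 0.043033*I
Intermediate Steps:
D(h, d) = 5*h
C(G) = 1/(6*G) (C(G) = 1/(G + 5*G) = 1/(6*G))
f(J) = √2*√J/3 (f(J) = √(J + J)/3 = √(2*J)/3 = (√2*√J)/3 = √2*√J/3)
-((-337 + 333*(-36)) - f(C(-20))) = -((-337 + 333*(-36)) - √2*√((⅙)/(-20))/3) = -((-337 - 11988) - √2*√((⅙)*(-1/20))/3) = -(-12325 - √2*√(-1/120)/3) = -(-12325 - √2*I*√30/60/3) = -(-12325 - I*√15/90) = 12325 + I*√15/90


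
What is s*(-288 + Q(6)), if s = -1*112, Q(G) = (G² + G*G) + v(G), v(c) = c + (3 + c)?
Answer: 22512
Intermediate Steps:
v(c) = 3 + 2*c
Q(G) = 3 + 2*G + 2*G² (Q(G) = (G² + G*G) + (3 + 2*G) = (G² + G²) + (3 + 2*G) = 2*G² + (3 + 2*G) = 3 + 2*G + 2*G²)
s = -112
s*(-288 + Q(6)) = -112*(-288 + (3 + 2*6 + 2*6²)) = -112*(-288 + (3 + 12 + 2*36)) = -112*(-288 + (3 + 12 + 72)) = -112*(-288 + 87) = -112*(-201) = 22512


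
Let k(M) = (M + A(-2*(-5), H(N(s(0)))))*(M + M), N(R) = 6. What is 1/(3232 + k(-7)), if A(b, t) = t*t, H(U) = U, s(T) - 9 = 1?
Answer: 1/2826 ≈ 0.00035386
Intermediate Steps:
s(T) = 10 (s(T) = 9 + 1 = 10)
A(b, t) = t²
k(M) = 2*M*(36 + M) (k(M) = (M + 6²)*(M + M) = (M + 36)*(2*M) = (36 + M)*(2*M) = 2*M*(36 + M))
1/(3232 + k(-7)) = 1/(3232 + 2*(-7)*(36 - 7)) = 1/(3232 + 2*(-7)*29) = 1/(3232 - 406) = 1/2826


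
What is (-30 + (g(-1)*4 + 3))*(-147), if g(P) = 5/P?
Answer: 6909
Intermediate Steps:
(-30 + (g(-1)*4 + 3))*(-147) = (-30 + ((5/(-1))*4 + 3))*(-147) = (-30 + ((5*(-1))*4 + 3))*(-147) = (-30 + (-5*4 + 3))*(-147) = (-30 + (-20 + 3))*(-147) = (-30 - 17)*(-147) = -47*(-147) = 6909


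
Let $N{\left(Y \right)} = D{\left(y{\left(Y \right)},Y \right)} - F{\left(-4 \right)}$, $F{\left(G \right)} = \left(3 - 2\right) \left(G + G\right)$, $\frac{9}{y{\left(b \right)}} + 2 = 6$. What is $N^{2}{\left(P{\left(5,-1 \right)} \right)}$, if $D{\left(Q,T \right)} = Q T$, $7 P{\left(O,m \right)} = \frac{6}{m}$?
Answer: $\frac{7225}{196} \approx 36.862$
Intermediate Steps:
$y{\left(b \right)} = \frac{9}{4}$ ($y{\left(b \right)} = \frac{9}{-2 + 6} = \frac{9}{4}$)
$P{\left(O,m \right)} = \frac{6}{7 m}$ ($P{\left(O,m \right)} = \frac{6 \frac{1}{m}}{7} = \frac{6}{7 m}$)
$F{\left(G \right)} = 2 G$ ($F{\left(G \right)} = 1 \cdot 2 G = 2 G$)
$N{\left(Y \right)} = 8 + \frac{9 Y}{4}$ ($N{\left(Y \right)} = \frac{9 Y}{4} - 2 \left(-4\right) = \frac{9 Y}{4} - -8 = \frac{9 Y}{4} + 8 = 8 + \frac{9 Y}{4}$)
$N^{2}{\left(P{\left(5,-1 \right)} \right)} = \left(8 + \frac{9 \frac{6}{7 \left(-1\right)}}{4}\right)^{2} = \left(8 + \frac{9 \cdot \frac{6}{7} \left(-1\right)}{4}\right)^{2} = \left(8 + \frac{9}{4} \left(- \frac{6}{7}\right)\right)^{2} = \left(8 - \frac{27}{14}\right)^{2} = \left(\frac{85}{14}\right)^{2} = \frac{7225}{196}$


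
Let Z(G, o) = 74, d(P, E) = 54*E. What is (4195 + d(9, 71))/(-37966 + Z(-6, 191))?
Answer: -8029/37892 ≈ -0.21189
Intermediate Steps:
(4195 + d(9, 71))/(-37966 + Z(-6, 191)) = (4195 + 54*71)/(-37966 + 74) = (4195 + 3834)/(-37892) = 8029*(-1/37892) = -8029/37892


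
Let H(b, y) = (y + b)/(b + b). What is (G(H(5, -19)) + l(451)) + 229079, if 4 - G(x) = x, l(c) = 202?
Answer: 1146432/5 ≈ 2.2929e+5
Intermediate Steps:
H(b, y) = (b + y)/(2*b) (H(b, y) = (b + y)/((2*b)) = (b + y)*(1/(2*b)) = (b + y)/(2*b))
G(x) = 4 - x
(G(H(5, -19)) + l(451)) + 229079 = ((4 - (5 - 19)/(2*5)) + 202) + 229079 = ((4 - (-14)/(2*5)) + 202) + 229079 = ((4 - 1*(-7/5)) + 202) + 229079 = ((4 + 7/5) + 202) + 229079 = (27/5 + 202) + 229079 = 1037/5 + 229079 = 1146432/5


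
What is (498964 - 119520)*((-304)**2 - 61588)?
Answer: 11697499632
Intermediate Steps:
(498964 - 119520)*((-304)**2 - 61588) = 379444*(92416 - 61588) = 379444*30828 = 11697499632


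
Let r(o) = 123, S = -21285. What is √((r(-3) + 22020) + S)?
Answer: √858 ≈ 29.292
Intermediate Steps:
√((r(-3) + 22020) + S) = √((123 + 22020) - 21285) = √(22143 - 21285) = √858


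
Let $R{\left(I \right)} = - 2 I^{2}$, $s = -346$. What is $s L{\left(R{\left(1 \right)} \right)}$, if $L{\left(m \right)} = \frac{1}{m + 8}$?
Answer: $- \frac{173}{3} \approx -57.667$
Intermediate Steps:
$L{\left(m \right)} = \frac{1}{8 + m}$
$s L{\left(R{\left(1 \right)} \right)} = - \frac{346}{8 - 2 \cdot 1^{2}} = - \frac{346}{8 - 2} = - \frac{346}{6} = \left(-346\right) \frac{1}{6} = - \frac{173}{3}$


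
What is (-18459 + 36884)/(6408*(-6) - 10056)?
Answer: -18425/48504 ≈ -0.37987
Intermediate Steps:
(-18459 + 36884)/(6408*(-6) - 10056) = 18425/(-38448 - 10056) = 18425/(-48504) = 18425*(-1/48504) = -18425/48504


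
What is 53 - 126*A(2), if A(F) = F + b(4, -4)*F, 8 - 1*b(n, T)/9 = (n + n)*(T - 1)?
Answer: -109063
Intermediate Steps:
b(n, T) = 72 - 18*n*(-1 + T) (b(n, T) = 72 - 9*(n + n)*(T - 1) = 72 - 9*2*n*(-1 + T) = 72 - 18*n*(-1 + T))
A(F) = 433*F (A(F) = F + (72 + 18*4 - 18*(-4)*4)*F = F + (72 + 72 + 288)*F = F + 432*F = 433*F)
53 - 126*A(2) = 53 - 54558*2 = 53 - 126*866 = 53 - 109116 = -109063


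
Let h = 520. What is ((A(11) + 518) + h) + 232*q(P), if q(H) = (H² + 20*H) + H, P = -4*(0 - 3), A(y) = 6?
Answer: 92916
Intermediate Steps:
P = 12 (P = -4*(-3) = 12)
q(H) = H² + 21*H
((A(11) + 518) + h) + 232*q(P) = ((6 + 518) + 520) + 232*(12*(21 + 12)) = (524 + 520) + 232*(12*33) = 1044 + 232*396 = 1044 + 91872 = 92916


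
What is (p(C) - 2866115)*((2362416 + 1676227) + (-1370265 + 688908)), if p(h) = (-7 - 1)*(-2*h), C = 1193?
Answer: -9558283888722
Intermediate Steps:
p(h) = 16*h (p(h) = -(-16)*h = 16*h)
(p(C) - 2866115)*((2362416 + 1676227) + (-1370265 + 688908)) = (16*1193 - 2866115)*((2362416 + 1676227) + (-1370265 + 688908)) = (19088 - 2866115)*(4038643 - 681357) = -2847027*3357286 = -9558283888722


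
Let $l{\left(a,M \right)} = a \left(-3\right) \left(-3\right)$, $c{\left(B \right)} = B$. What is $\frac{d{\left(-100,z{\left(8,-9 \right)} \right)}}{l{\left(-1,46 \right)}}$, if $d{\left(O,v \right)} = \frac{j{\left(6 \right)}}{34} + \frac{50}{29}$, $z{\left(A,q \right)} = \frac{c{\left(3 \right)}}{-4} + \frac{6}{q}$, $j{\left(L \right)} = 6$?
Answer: $- \frac{937}{4437} \approx -0.21118$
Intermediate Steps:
$l{\left(a,M \right)} = 9 a$ ($l{\left(a,M \right)} = - 3 a \left(-3\right) = 9 a$)
$z{\left(A,q \right)} = - \frac{3}{4} + \frac{6}{q}$ ($z{\left(A,q \right)} = \frac{3}{-4} + \frac{6}{q} = 3 \left(- \frac{1}{4}\right) + \frac{6}{q} = - \frac{3}{4} + \frac{6}{q}$)
$d{\left(O,v \right)} = \frac{937}{493}$ ($d{\left(O,v \right)} = \frac{6}{34} + \frac{50}{29} = 6 \cdot \frac{1}{34} + 50 \cdot \frac{1}{29} = \frac{3}{17} + \frac{50}{29} = \frac{937}{493}$)
$\frac{d{\left(-100,z{\left(8,-9 \right)} \right)}}{l{\left(-1,46 \right)}} = \frac{937}{493 \cdot 9 \left(-1\right)} = \frac{937}{493 \left(-9\right)} = \frac{937}{493} \left(- \frac{1}{9}\right) = - \frac{937}{4437}$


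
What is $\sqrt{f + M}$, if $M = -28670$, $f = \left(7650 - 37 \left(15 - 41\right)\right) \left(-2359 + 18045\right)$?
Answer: $\sqrt{135059162} \approx 11622.0$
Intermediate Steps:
$f = 135087832$ ($f = \left(7650 - -962\right) 15686 = \left(7650 + 962\right) 15686 = 8612 \cdot 15686 = 135087832$)
$\sqrt{f + M} = \sqrt{135087832 - 28670} = \sqrt{135059162}$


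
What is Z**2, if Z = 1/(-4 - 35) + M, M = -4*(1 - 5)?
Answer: 388129/1521 ≈ 255.18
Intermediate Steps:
M = 16 (M = -4*(-4) = 16)
Z = 623/39 (Z = 1/(-4 - 35) + 16 = 1/(-39) + 16 = -1/39 + 16 = 623/39 ≈ 15.974)
Z**2 = (623/39)**2 = 388129/1521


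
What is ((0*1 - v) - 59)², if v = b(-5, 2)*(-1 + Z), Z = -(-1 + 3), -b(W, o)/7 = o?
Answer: 10201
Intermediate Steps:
b(W, o) = -7*o
Z = -2 (Z = -1*2 = -2)
v = 42 (v = (-7*2)*(-1 - 2) = -14*(-3) = 42)
((0*1 - v) - 59)² = ((0*1 - 1*42) - 59)² = ((0 - 42) - 59)² = (-42 - 59)² = (-101)² = 10201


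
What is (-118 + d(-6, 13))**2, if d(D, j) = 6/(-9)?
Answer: 126736/9 ≈ 14082.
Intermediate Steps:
d(D, j) = -2/3 (d(D, j) = 6*(-1/9) = -2/3)
(-118 + d(-6, 13))**2 = (-118 - 2/3)**2 = (-356/3)**2 = 126736/9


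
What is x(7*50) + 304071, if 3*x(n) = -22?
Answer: 912191/3 ≈ 3.0406e+5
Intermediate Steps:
x(n) = -22/3 (x(n) = (1/3)*(-22) = -22/3)
x(7*50) + 304071 = -22/3 + 304071 = 912191/3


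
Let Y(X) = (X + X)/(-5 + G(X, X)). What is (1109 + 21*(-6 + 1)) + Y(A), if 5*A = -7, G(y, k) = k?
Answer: 16071/16 ≈ 1004.4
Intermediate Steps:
A = -7/5 (A = (1/5)*(-7) = -7/5 ≈ -1.4000)
Y(X) = 2*X/(-5 + X) (Y(X) = (X + X)/(-5 + X) = (2*X)/(-5 + X) = 2*X/(-5 + X))
(1109 + 21*(-6 + 1)) + Y(A) = (1109 + 21*(-6 + 1)) + 2*(-7/5)/(-5 - 7/5) = (1109 + 21*(-5)) + 2*(-7/5)/(-32/5) = (1109 - 105) + 2*(-7/5)*(-5/32) = 1004 + 7/16 = 16071/16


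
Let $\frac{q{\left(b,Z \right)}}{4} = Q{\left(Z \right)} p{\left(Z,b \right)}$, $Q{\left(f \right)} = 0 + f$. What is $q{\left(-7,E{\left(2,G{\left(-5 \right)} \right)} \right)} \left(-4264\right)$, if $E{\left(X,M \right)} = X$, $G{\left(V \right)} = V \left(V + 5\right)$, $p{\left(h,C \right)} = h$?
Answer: $-68224$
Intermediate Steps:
$G{\left(V \right)} = V \left(5 + V\right)$
$Q{\left(f \right)} = f$
$q{\left(b,Z \right)} = 4 Z^{2}$ ($q{\left(b,Z \right)} = 4 Z Z = 4 Z^{2}$)
$q{\left(-7,E{\left(2,G{\left(-5 \right)} \right)} \right)} \left(-4264\right) = 4 \cdot 2^{2} \left(-4264\right) = 4 \cdot 4 \left(-4264\right) = 16 \left(-4264\right) = -68224$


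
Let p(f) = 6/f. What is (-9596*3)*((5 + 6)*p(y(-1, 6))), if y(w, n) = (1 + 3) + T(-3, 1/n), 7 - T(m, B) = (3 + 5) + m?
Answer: -316668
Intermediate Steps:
T(m, B) = -1 - m (T(m, B) = 7 - ((3 + 5) + m) = 7 - (8 + m) = 7 + (-8 - m) = -1 - m)
y(w, n) = 6 (y(w, n) = (1 + 3) + (-1 - 1*(-3)) = 4 + (-1 + 3) = 4 + 2 = 6)
(-9596*3)*((5 + 6)*p(y(-1, 6))) = (-9596*3)*((5 + 6)*(6/6)) = -316668*6*(⅙) = -316668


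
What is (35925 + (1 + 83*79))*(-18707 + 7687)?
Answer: -468162660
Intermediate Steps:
(35925 + (1 + 83*79))*(-18707 + 7687) = (35925 + (1 + 6557))*(-11020) = (35925 + 6558)*(-11020) = 42483*(-11020) = -468162660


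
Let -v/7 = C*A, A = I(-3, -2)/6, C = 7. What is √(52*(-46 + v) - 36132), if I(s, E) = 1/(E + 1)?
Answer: I*√342894/3 ≈ 195.19*I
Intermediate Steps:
I(s, E) = 1/(1 + E)
A = -⅙ (A = 1/((1 - 2)*6) = (⅙)/(-1) = -1*⅙ = -⅙ ≈ -0.16667)
v = 49/6 (v = -49*(-1)/6 = -7*(-7/6) = 49/6 ≈ 8.1667)
√(52*(-46 + v) - 36132) = √(52*(-46 + 49/6) - 36132) = √(52*(-227/6) - 36132) = √(-5902/3 - 36132) = √(-114298/3) = I*√342894/3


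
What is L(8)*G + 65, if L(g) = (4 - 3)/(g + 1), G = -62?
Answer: 523/9 ≈ 58.111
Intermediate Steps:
L(g) = 1/(1 + g)
L(8)*G + 65 = -62/(1 + 8) + 65 = -62/9 + 65 = 523/9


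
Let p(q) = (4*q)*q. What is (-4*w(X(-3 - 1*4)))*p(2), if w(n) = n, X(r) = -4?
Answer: 256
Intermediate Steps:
p(q) = 4*q**2
(-4*w(X(-3 - 1*4)))*p(2) = (-4*(-4))*(4*2**2) = 16*(4*4) = 16*16 = 256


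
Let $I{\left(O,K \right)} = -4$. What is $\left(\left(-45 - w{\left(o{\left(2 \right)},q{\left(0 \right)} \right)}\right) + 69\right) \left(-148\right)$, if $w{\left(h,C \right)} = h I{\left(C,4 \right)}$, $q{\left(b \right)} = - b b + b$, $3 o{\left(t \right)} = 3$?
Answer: $-4144$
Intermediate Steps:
$o{\left(t \right)} = 1$ ($o{\left(t \right)} = \frac{1}{3} \cdot 3 = 1$)
$q{\left(b \right)} = b - b^{2}$ ($q{\left(b \right)} = - b^{2} + b = b - b^{2}$)
$w{\left(h,C \right)} = - 4 h$ ($w{\left(h,C \right)} = h \left(-4\right) = - 4 h$)
$\left(\left(-45 - w{\left(o{\left(2 \right)},q{\left(0 \right)} \right)}\right) + 69\right) \left(-148\right) = \left(\left(-45 - \left(-4\right) 1\right) + 69\right) \left(-148\right) = \left(\left(-45 - -4\right) + 69\right) \left(-148\right) = \left(\left(-45 + 4\right) + 69\right) \left(-148\right) = \left(-41 + 69\right) \left(-148\right) = 28 \left(-148\right) = -4144$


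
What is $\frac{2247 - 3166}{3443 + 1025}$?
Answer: $- \frac{919}{4468} \approx -0.20568$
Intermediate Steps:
$\frac{2247 - 3166}{3443 + 1025} = - \frac{919}{4468}$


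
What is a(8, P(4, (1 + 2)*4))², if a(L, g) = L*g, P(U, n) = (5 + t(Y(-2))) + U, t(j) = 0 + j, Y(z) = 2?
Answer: 7744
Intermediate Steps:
t(j) = j
P(U, n) = 7 + U (P(U, n) = (5 + 2) + U = 7 + U)
a(8, P(4, (1 + 2)*4))² = (8*(7 + 4))² = (8*11)² = 88² = 7744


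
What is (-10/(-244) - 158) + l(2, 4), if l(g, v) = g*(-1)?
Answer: -19515/122 ≈ -159.96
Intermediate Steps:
l(g, v) = -g
(-10/(-244) - 158) + l(2, 4) = (-10/(-244) - 158) - 1*2 = (-10*(-1/244) - 158) - 2 = (5/122 - 158) - 2 = -19271/122 - 2 = -19515/122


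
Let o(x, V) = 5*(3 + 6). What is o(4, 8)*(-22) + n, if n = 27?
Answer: -963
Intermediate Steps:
o(x, V) = 45 (o(x, V) = 5*9 = 45)
o(4, 8)*(-22) + n = 45*(-22) + 27 = -990 + 27 = -963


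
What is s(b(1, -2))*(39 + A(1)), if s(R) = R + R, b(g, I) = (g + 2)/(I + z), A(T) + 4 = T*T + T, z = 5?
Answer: 74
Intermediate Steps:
A(T) = -4 + T + T**2 (A(T) = -4 + (T*T + T) = -4 + (T**2 + T) = -4 + (T + T**2) = -4 + T + T**2)
b(g, I) = (2 + g)/(5 + I) (b(g, I) = (g + 2)/(I + 5) = (2 + g)/(5 + I))
s(R) = 2*R
s(b(1, -2))*(39 + A(1)) = (2*((2 + 1)/(5 - 2)))*(39 + (-4 + 1 + 1**2)) = (2*(3/3))*(39 + (-4 + 1 + 1)) = (2*((1/3)*3))*(39 - 2) = (2*1)*37 = 2*37 = 74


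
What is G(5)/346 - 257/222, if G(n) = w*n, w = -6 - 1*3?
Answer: -24728/19203 ≈ -1.2877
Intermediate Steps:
w = -9 (w = -6 - 3 = -9)
G(n) = -9*n
G(5)/346 - 257/222 = -9*5/346 - 257/222 = -45*1/346 - 257*1/222 = -45/346 - 257/222 = -24728/19203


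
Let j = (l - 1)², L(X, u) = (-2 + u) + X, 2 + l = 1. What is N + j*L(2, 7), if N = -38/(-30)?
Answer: 439/15 ≈ 29.267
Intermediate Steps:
l = -1 (l = -2 + 1 = -1)
L(X, u) = -2 + X + u
j = 4 (j = (-1 - 1)² = (-2)² = 4)
N = 19/15 (N = -38*(-1/30) = 19/15 ≈ 1.2667)
N + j*L(2, 7) = 19/15 + 4*(-2 + 2 + 7) = 19/15 + 4*7 = 19/15 + 28 = 439/15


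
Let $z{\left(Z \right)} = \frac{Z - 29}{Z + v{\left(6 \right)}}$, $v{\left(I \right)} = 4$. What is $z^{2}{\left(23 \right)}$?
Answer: $\frac{4}{81} \approx 0.049383$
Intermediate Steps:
$z{\left(Z \right)} = \frac{-29 + Z}{4 + Z}$ ($z{\left(Z \right)} = \frac{Z - 29}{Z + 4} = \frac{-29 + Z}{4 + Z}$)
$z^{2}{\left(23 \right)} = \left(\frac{-29 + 23}{4 + 23}\right)^{2} = \left(\frac{1}{27} \left(-6\right)\right)^{2} = \left(- \frac{2}{9}\right)^{2} = \frac{4}{81}$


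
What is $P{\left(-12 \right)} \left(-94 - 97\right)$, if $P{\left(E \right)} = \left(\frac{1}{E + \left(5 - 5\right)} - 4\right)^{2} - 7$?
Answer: $- \frac{266063}{144} \approx -1847.7$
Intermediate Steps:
$P{\left(E \right)} = -7 + \left(-4 + \frac{1}{E}\right)^{2}$ ($P{\left(E \right)} = \left(\frac{1}{E + \left(5 - 5\right)} - 4\right)^{2} - 7 = \left(\frac{1}{E + 0} - 4\right)^{2} - 7 = \left(\frac{1}{E} - 4\right)^{2} - 7 = \left(-4 + \frac{1}{E}\right)^{2} - 7 = -7 + \left(-4 + \frac{1}{E}\right)^{2}$)
$P{\left(-12 \right)} \left(-94 - 97\right) = \left(9 + \frac{1}{144} - \frac{8}{-12}\right) \left(-94 - 97\right) = \left(9 + \frac{1}{144} - - \frac{2}{3}\right) \left(-191\right) = \left(9 + \frac{1}{144} + \frac{2}{3}\right) \left(-191\right) = \frac{1393}{144} \left(-191\right) = - \frac{266063}{144}$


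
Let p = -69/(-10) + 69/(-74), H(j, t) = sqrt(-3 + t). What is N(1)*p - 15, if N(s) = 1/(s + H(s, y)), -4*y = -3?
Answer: -31659/2405 - 6624*I/2405 ≈ -13.164 - 2.7543*I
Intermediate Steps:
y = 3/4 (y = -1/4*(-3) = 3/4 ≈ 0.75000)
N(s) = 1/(s + 3*I/2) (N(s) = 1/(s + sqrt(-3 + 3/4)) = 1/(s + sqrt(-9/4)) = 1/(s + 3*I/2))
p = 1104/185 (p = -69*(-1/10) + 69*(-1/74) = 69/10 - 69/74 = 1104/185 ≈ 5.9676)
N(1)*p - 15 = (2/(2*1 + 3*I))*(1104/185) - 15 = (2/(2 + 3*I))*(1104/185) - 15 = (2*((2 - 3*I)/13))*(1104/185) - 15 = (2*(2 - 3*I)/13)*(1104/185) - 15 = 2208*(2 - 3*I)/2405 - 15 = -15 + 2208*(2 - 3*I)/2405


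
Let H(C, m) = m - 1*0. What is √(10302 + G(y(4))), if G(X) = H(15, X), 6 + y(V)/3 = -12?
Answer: 2*√2562 ≈ 101.23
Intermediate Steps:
H(C, m) = m (H(C, m) = m + 0 = m)
y(V) = -54 (y(V) = -18 + 3*(-12) = -18 - 36 = -54)
G(X) = X
√(10302 + G(y(4))) = √(10302 - 54) = √10248 = 2*√2562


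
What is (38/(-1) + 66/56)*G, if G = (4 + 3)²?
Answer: -7217/4 ≈ -1804.3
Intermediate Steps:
G = 49 (G = 7² = 49)
(38/(-1) + 66/56)*G = (38/(-1) + 66/56)*49 = (38*(-1) + 66*(1/56))*49 = (-38 + 33/28)*49 = -1031/28*49 = -7217/4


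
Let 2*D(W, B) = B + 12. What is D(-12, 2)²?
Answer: 49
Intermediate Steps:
D(W, B) = 6 + B/2 (D(W, B) = (B + 12)/2 = (12 + B)/2 = 6 + B/2)
D(-12, 2)² = (6 + (½)*2)² = (6 + 1)² = 7² = 49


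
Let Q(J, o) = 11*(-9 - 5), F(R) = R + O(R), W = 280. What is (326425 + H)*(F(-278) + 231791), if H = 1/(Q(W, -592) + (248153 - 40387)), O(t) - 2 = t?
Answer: 1741208112265993/23068 ≈ 7.5481e+10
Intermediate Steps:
O(t) = 2 + t
F(R) = 2 + 2*R (F(R) = R + (2 + R) = 2 + 2*R)
Q(J, o) = -154 (Q(J, o) = 11*(-14) = -154)
H = 1/207612 (H = 1/(-154 + (248153 - 40387)) = 1/(-154 + 207766) = 1/207612 ≈ 4.8167e-6)
(326425 + H)*(F(-278) + 231791) = (326425 + 1/207612)*((2 + 2*(-278)) + 231791) = 67769747101*((2 - 556) + 231791)/207612 = 67769747101*(-554 + 231791)/207612 = (67769747101/207612)*231237 = 1741208112265993/23068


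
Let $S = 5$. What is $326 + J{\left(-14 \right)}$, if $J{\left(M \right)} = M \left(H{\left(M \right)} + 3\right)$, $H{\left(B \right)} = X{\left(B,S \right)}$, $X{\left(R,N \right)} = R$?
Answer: $480$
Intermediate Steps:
$H{\left(B \right)} = B$
$J{\left(M \right)} = M \left(3 + M\right)$ ($J{\left(M \right)} = M \left(M + 3\right) = M \left(3 + M\right)$)
$326 + J{\left(-14 \right)} = 326 - 14 \left(3 - 14\right) = 326 - -154 = 326 + 154 = 480$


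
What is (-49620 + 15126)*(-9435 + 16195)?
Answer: -233179440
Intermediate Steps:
(-49620 + 15126)*(-9435 + 16195) = -34494*6760 = -233179440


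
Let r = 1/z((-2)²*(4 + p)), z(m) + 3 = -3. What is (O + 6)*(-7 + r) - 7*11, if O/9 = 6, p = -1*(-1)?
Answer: -507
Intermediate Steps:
p = 1
O = 54 (O = 9*6 = 54)
z(m) = -6 (z(m) = -3 - 3 = -6)
r = -⅙ (r = 1/(-6) = -⅙ ≈ -0.16667)
(O + 6)*(-7 + r) - 7*11 = (54 + 6)*(-7 - ⅙) - 7*11 = 60*(-43/6) - 77 = -430 - 77 = -507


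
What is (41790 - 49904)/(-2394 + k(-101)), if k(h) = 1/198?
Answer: 1606572/474011 ≈ 3.3893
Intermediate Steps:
k(h) = 1/198
(41790 - 49904)/(-2394 + k(-101)) = (41790 - 49904)/(-2394 + 1/198) = -8114/(-474011/198) = -8114*(-198/474011) = 1606572/474011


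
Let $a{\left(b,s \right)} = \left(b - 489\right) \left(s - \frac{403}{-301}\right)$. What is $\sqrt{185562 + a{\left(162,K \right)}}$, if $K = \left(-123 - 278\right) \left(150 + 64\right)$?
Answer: $\frac{\sqrt{2559143224659}}{301} \approx 5314.7$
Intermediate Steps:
$K = -85814$ ($K = \left(-401\right) 214 = -85814$)
$a{\left(b,s \right)} = \left(-489 + b\right) \left(\frac{403}{301} + s\right)$ ($a{\left(b,s \right)} = \left(-489 + b\right) \left(s - - \frac{403}{301}\right) = \left(-489 + b\right) \left(s + \frac{403}{301}\right) = \left(-489 + b\right) \left(\frac{403}{301} + s\right)$)
$\sqrt{185562 + a{\left(162,K \right)}} = \sqrt{185562 + \left(- \frac{197067}{301} - -41963046 + \frac{403}{301} \cdot 162 + 162 \left(-85814\right)\right)} = \sqrt{185562 + \left(- \frac{197067}{301} + 41963046 + \frac{65286}{301} - 13901868\right)} = \sqrt{185562 + \frac{8446282797}{301}} = \sqrt{\frac{8502136959}{301}} = \frac{\sqrt{2559143224659}}{301}$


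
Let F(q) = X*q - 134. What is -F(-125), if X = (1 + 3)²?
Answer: 2134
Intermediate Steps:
X = 16 (X = 4² = 16)
F(q) = -134 + 16*q (F(q) = 16*q - 134 = -134 + 16*q)
-F(-125) = -(-134 + 16*(-125)) = -(-134 - 2000) = -1*(-2134) = 2134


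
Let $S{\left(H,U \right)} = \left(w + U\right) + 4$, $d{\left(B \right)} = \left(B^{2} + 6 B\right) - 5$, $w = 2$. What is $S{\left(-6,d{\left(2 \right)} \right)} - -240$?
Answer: $257$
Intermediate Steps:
$d{\left(B \right)} = -5 + B^{2} + 6 B$
$S{\left(H,U \right)} = 6 + U$ ($S{\left(H,U \right)} = \left(2 + U\right) + 4 = 6 + U$)
$S{\left(-6,d{\left(2 \right)} \right)} - -240 = \left(6 + \left(-5 + 2^{2} + 6 \cdot 2\right)\right) - -240 = \left(6 + \left(-5 + 4 + 12\right)\right) + 240 = \left(6 + 11\right) + 240 = 17 + 240 = 257$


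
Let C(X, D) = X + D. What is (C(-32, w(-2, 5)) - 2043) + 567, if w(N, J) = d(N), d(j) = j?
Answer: -1510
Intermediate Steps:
w(N, J) = N
C(X, D) = D + X
(C(-32, w(-2, 5)) - 2043) + 567 = ((-2 - 32) - 2043) + 567 = (-34 - 2043) + 567 = -2077 + 567 = -1510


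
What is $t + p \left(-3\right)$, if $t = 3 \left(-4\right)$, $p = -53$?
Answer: $147$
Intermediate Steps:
$t = -12$
$t + p \left(-3\right) = -12 - -159 = -12 + 159 = 147$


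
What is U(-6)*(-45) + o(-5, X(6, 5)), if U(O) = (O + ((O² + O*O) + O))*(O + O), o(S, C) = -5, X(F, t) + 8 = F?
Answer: 32395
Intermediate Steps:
X(F, t) = -8 + F
U(O) = 2*O*(2*O + 2*O²) (U(O) = (O + ((O² + O²) + O))*(2*O) = (O + (2*O² + O))*(2*O) = (O + (O + 2*O²))*(2*O) = (2*O + 2*O²)*(2*O) = 2*O*(2*O + 2*O²))
U(-6)*(-45) + o(-5, X(6, 5)) = (4*(-6)²*(1 - 6))*(-45) - 5 = (4*36*(-5))*(-45) - 5 = -720*(-45) - 5 = 32400 - 5 = 32395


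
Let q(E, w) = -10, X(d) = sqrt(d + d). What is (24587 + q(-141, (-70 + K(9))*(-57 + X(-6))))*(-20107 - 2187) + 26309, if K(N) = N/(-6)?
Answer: -547893329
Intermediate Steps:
X(d) = sqrt(2)*sqrt(d) (X(d) = sqrt(2*d) = sqrt(2)*sqrt(d))
K(N) = -N/6 (K(N) = N*(-1/6) = -N/6)
(24587 + q(-141, (-70 + K(9))*(-57 + X(-6))))*(-20107 - 2187) + 26309 = (24587 - 10)*(-20107 - 2187) + 26309 = 24577*(-22294) + 26309 = -547919638 + 26309 = -547893329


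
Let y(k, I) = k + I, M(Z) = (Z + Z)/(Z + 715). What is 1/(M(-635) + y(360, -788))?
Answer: -8/3551 ≈ -0.0022529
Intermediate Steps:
M(Z) = 2*Z/(715 + Z) (M(Z) = (2*Z)/(715 + Z) = 2*Z/(715 + Z))
y(k, I) = I + k
1/(M(-635) + y(360, -788)) = 1/(2*(-635)/(715 - 635) + (-788 + 360)) = 1/(2*(-635)/80 - 428) = 1/(2*(-635)*(1/80) - 428) = 1/(-127/8 - 428) = 1/(-3551/8) = -8/3551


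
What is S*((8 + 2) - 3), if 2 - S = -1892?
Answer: 13258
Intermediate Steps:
S = 1894 (S = 2 - 1*(-1892) = 2 + 1892 = 1894)
S*((8 + 2) - 3) = 1894*((8 + 2) - 3) = 1894*(10 - 3) = 1894*7 = 13258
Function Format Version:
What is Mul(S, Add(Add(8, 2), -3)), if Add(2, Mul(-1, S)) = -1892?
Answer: 13258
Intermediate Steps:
S = 1894 (S = Add(2, Mul(-1, -1892)) = Add(2, 1892) = 1894)
Mul(S, Add(Add(8, 2), -3)) = Mul(1894, Add(Add(8, 2), -3)) = Mul(1894, Add(10, -3)) = Mul(1894, 7) = 13258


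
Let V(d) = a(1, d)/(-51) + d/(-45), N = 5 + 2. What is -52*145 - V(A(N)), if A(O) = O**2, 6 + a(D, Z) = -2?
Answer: -5767387/765 ≈ -7539.1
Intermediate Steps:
N = 7
a(D, Z) = -8 (a(D, Z) = -6 - 2 = -8)
V(d) = 8/51 - d/45 (V(d) = -8/(-51) + d/(-45) = -8*(-1/51) + d*(-1/45) = 8/51 - d/45)
-52*145 - V(A(N)) = -52*145 - (8/51 - 1/45*7**2) = -7540 - (8/51 - 1/45*49) = -7540 - (8/51 - 49/45) = -7540 - 1*(-713/765) = -7540 + 713/765 = -5767387/765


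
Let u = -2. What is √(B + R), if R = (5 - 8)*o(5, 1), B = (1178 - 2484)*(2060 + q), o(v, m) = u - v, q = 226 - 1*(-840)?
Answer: 3*I*√453615 ≈ 2020.5*I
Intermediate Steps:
q = 1066 (q = 226 + 840 = 1066)
o(v, m) = -2 - v
B = -4082556 (B = (1178 - 2484)*(2060 + 1066) = -1306*3126 = -4082556)
R = 21 (R = (5 - 8)*(-2 - 1*5) = -3*(-2 - 5) = -3*(-7) = 21)
√(B + R) = √(-4082556 + 21) = √(-4082535) = 3*I*√453615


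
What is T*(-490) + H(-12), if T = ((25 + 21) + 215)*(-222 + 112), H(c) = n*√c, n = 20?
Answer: 14067900 + 40*I*√3 ≈ 1.4068e+7 + 69.282*I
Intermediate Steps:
H(c) = 20*√c
T = -28710 (T = (46 + 215)*(-110) = 261*(-110) = -28710)
T*(-490) + H(-12) = -28710*(-490) + 20*√(-12) = 14067900 + 20*(2*I*√3) = 14067900 + 40*I*√3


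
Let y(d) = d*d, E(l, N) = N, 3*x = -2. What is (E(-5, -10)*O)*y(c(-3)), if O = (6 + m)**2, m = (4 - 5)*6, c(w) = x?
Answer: 0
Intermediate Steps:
x = -2/3 (x = (1/3)*(-2) = -2/3 ≈ -0.66667)
c(w) = -2/3
y(d) = d**2
m = -6 (m = -1*6 = -6)
O = 0 (O = (6 - 6)**2 = 0**2 = 0)
(E(-5, -10)*O)*y(c(-3)) = (-10*0)*(-2/3)**2 = 0*(4/9) = 0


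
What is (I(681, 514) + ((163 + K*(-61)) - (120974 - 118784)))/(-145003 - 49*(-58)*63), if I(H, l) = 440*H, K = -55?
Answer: 300968/34043 ≈ 8.8408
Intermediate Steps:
(I(681, 514) + ((163 + K*(-61)) - (120974 - 118784)))/(-145003 - 49*(-58)*63) = (440*681 + ((163 - 55*(-61)) - (120974 - 118784)))/(-145003 - 49*(-58)*63) = (299640 + ((163 + 3355) - 1*2190))/(-145003 + 2842*63) = (299640 + (3518 - 2190))/(-145003 + 179046) = (299640 + 1328)/34043 = 300968*(1/34043) = 300968/34043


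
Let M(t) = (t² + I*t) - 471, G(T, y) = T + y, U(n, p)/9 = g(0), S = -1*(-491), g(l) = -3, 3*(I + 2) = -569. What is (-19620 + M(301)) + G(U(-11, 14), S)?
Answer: 39847/3 ≈ 13282.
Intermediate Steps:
I = -575/3 (I = -2 + (⅓)*(-569) = -2 - 569/3 = -575/3 ≈ -191.67)
S = 491
U(n, p) = -27 (U(n, p) = 9*(-3) = -27)
M(t) = -471 + t² - 575*t/3 (M(t) = (t² - 575*t/3) - 471 = -471 + t² - 575*t/3)
(-19620 + M(301)) + G(U(-11, 14), S) = (-19620 + (-471 + 301² - 575/3*301)) + (-27 + 491) = (-19620 + (-471 + 90601 - 173075/3)) + 464 = (-19620 + 97315/3) + 464 = 38455/3 + 464 = 39847/3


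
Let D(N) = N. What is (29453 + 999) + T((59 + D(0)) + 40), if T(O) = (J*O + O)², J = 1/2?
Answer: 210017/4 ≈ 52504.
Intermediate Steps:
J = ½ ≈ 0.50000
T(O) = 9*O²/4 (T(O) = (O/2 + O)² = (3*O/2)² = 9*O²/4)
(29453 + 999) + T((59 + D(0)) + 40) = (29453 + 999) + 9*((59 + 0) + 40)²/4 = 30452 + 9*(59 + 40)²/4 = 30452 + (9/4)*99² = 30452 + (9/4)*9801 = 30452 + 88209/4 = 210017/4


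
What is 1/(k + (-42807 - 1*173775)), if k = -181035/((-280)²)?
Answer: -15680/3396041967 ≈ -4.6171e-6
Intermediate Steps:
k = -36207/15680 (k = -181035/78400 = -181035*1/78400 = -36207/15680 ≈ -2.3091)
1/(k + (-42807 - 1*173775)) = 1/(-36207/15680 + (-42807 - 1*173775)) = 1/(-36207/15680 + (-42807 - 173775)) = 1/(-36207/15680 - 216582) = 1/(-3396041967/15680) = -15680/3396041967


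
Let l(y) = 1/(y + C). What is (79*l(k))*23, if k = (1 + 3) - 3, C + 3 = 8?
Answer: 1817/6 ≈ 302.83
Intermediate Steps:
C = 5 (C = -3 + 8 = 5)
k = 1 (k = 4 - 3 = 1)
l(y) = 1/(5 + y) (l(y) = 1/(y + 5) = 1/(5 + y))
(79*l(k))*23 = (79/(5 + 1))*23 = (79/6)*23 = 1817/6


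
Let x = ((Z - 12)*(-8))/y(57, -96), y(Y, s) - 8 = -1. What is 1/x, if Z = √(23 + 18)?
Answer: 21/206 + 7*√41/824 ≈ 0.15634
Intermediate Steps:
y(Y, s) = 7 (y(Y, s) = 8 - 1 = 7)
Z = √41 ≈ 6.4031
x = 96/7 - 8*√41/7 (x = ((√41 - 12)*(-8))/7 = ((-12 + √41)*(-8))*(⅐) = (96 - 8*√41)*(⅐) = 96/7 - 8*√41/7 ≈ 6.3964)
1/x = 1/(96/7 - 8*√41/7)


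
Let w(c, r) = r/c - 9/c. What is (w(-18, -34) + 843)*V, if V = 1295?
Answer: 19706015/18 ≈ 1.0948e+6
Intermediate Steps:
w(c, r) = -9/c + r/c
(w(-18, -34) + 843)*V = ((-9 - 34)/(-18) + 843)*1295 = (-1/18*(-43) + 843)*1295 = (43/18 + 843)*1295 = (15217/18)*1295 = 19706015/18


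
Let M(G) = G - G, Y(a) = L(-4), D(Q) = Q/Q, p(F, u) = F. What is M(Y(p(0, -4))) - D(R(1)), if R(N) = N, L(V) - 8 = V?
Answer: -1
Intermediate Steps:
L(V) = 8 + V
D(Q) = 1
Y(a) = 4 (Y(a) = 8 - 4 = 4)
M(G) = 0
M(Y(p(0, -4))) - D(R(1)) = 0 - 1*1 = 0 - 1 = -1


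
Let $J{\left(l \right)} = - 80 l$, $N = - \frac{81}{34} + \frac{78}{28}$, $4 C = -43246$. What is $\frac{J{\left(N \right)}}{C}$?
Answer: $\frac{7680}{2573137} \approx 0.0029847$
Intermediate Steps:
$C = - \frac{21623}{2}$ ($C = \frac{1}{4} \left(-43246\right) = - \frac{21623}{2} \approx -10812.0$)
$N = \frac{48}{119}$ ($N = \left(-81\right) \frac{1}{34} + 78 \cdot \frac{1}{28} = - \frac{81}{34} + \frac{39}{14} = \frac{48}{119} \approx 0.40336$)
$\frac{J{\left(N \right)}}{C} = \frac{\left(-80\right) \frac{48}{119}}{- \frac{21623}{2}} = \left(- \frac{3840}{119}\right) \left(- \frac{2}{21623}\right) = \frac{7680}{2573137}$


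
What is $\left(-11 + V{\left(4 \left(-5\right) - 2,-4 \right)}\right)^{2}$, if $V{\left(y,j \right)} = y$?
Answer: $1089$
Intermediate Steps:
$\left(-11 + V{\left(4 \left(-5\right) - 2,-4 \right)}\right)^{2} = \left(-11 + \left(4 \left(-5\right) - 2\right)\right)^{2} = \left(-11 - 22\right)^{2} = \left(-33\right)^{2} = 1089$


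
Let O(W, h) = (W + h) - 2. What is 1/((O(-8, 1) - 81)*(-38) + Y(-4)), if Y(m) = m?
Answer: 1/3416 ≈ 0.00029274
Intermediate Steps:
O(W, h) = -2 + W + h
1/((O(-8, 1) - 81)*(-38) + Y(-4)) = 1/(((-2 - 8 + 1) - 81)*(-38) - 4) = 1/((-9 - 81)*(-38) - 4) = 1/(-90*(-38) - 4) = 1/(3420 - 4) = 1/3416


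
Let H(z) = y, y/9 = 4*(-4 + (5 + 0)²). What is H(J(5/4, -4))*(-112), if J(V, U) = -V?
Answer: -84672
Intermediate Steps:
y = 756 (y = 9*(4*(-4 + (5 + 0)²)) = 9*(4*(-4 + 5²)) = 9*(4*(-4 + 25)) = 9*(4*21) = 9*84 = 756)
H(z) = 756
H(J(5/4, -4))*(-112) = 756*(-112) = -84672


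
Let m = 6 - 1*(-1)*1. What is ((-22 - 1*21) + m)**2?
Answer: 1296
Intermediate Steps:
m = 7 (m = 6 + 1*1 = 6 + 1 = 7)
((-22 - 1*21) + m)**2 = ((-22 - 1*21) + 7)**2 = ((-22 - 21) + 7)**2 = (-43 + 7)**2 = (-36)**2 = 1296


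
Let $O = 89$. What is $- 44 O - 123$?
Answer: $-4039$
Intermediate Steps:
$- 44 O - 123 = \left(-44\right) 89 - 123 = -3916 - 123 = -4039$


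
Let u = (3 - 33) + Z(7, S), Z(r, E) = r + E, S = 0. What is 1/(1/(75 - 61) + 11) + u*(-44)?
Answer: 156874/155 ≈ 1012.1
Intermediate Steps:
Z(r, E) = E + r
u = -23 (u = (3 - 33) + (0 + 7) = -30 + 7 = -23)
1/(1/(75 - 61) + 11) + u*(-44) = 1/(1/(75 - 61) + 11) - 23*(-44) = 1/(1/14 + 11) + 1012 = 1/(155/14) + 1012 = 14/155 + 1012 = 156874/155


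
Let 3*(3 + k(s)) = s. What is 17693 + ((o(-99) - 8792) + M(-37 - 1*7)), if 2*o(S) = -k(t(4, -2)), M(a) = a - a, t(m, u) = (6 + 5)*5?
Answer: 26680/3 ≈ 8893.3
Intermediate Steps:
t(m, u) = 55 (t(m, u) = 11*5 = 55)
k(s) = -3 + s/3
M(a) = 0
o(S) = -23/3 (o(S) = (-(-3 + (1/3)*55))/2 = (-(-3 + 55/3))/2 = (-1*46/3)/2 = (1/2)*(-46/3) = -23/3)
17693 + ((o(-99) - 8792) + M(-37 - 1*7)) = 17693 + ((-23/3 - 8792) + 0) = 17693 + (-26399/3 + 0) = 17693 - 26399/3 = 26680/3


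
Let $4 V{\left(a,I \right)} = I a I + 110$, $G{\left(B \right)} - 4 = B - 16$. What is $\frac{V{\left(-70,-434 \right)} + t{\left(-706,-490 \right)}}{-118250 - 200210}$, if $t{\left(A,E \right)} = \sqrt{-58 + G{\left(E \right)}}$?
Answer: $\frac{1318481}{127384} - \frac{i \sqrt{35}}{79615} \approx 10.35 - 7.4309 \cdot 10^{-5} i$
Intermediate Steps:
$G{\left(B \right)} = -12 + B$ ($G{\left(B \right)} = 4 + \left(B - 16\right) = 4 + \left(-16 + B\right) = -12 + B$)
$V{\left(a,I \right)} = \frac{55}{2} + \frac{a I^{2}}{4}$ ($V{\left(a,I \right)} = \frac{I a I + 110}{4} = \frac{a I^{2} + 110}{4} = \frac{110 + a I^{2}}{4} = \frac{55}{2} + \frac{a I^{2}}{4}$)
$t{\left(A,E \right)} = \sqrt{-70 + E}$ ($t{\left(A,E \right)} = \sqrt{-58 + \left(-12 + E\right)} = \sqrt{-70 + E}$)
$\frac{V{\left(-70,-434 \right)} + t{\left(-706,-490 \right)}}{-118250 - 200210} = \frac{\left(\frac{55}{2} + \frac{1}{4} \left(-70\right) \left(-434\right)^{2}\right) + \sqrt{-70 - 490}}{-118250 - 200210} = \frac{\left(\frac{55}{2} + \frac{1}{4} \left(-70\right) 188356\right) + \sqrt{-560}}{-318460} = \left(\left(\frac{55}{2} - 3296230\right) + 4 i \sqrt{35}\right) \left(- \frac{1}{318460}\right) = \left(- \frac{6592405}{2} + 4 i \sqrt{35}\right) \left(- \frac{1}{318460}\right) = \frac{1318481}{127384} - \frac{i \sqrt{35}}{79615}$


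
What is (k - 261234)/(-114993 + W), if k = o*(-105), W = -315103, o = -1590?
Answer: 23571/107524 ≈ 0.21922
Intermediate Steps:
k = 166950 (k = -1590*(-105) = 166950)
(k - 261234)/(-114993 + W) = (166950 - 261234)/(-114993 - 315103) = -94284/(-430096) = -94284*(-1/430096) = 23571/107524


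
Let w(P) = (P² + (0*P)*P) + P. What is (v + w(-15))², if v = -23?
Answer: 34969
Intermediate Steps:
w(P) = P + P² (w(P) = (P² + 0*P) + P = (P² + 0) + P = P² + P = P + P²)
(v + w(-15))² = (-23 - 15*(1 - 15))² = (-23 - 15*(-14))² = (-23 + 210)² = 187² = 34969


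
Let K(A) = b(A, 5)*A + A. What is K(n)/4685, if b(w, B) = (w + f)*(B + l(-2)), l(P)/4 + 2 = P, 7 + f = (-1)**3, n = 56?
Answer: -29512/4685 ≈ -6.2993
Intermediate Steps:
f = -8 (f = -7 + (-1)**3 = -7 - 1 = -8)
l(P) = -8 + 4*P
b(w, B) = (-16 + B)*(-8 + w) (b(w, B) = (w - 8)*(B + (-8 + 4*(-2))) = (-8 + w)*(B + (-8 - 8)) = (-8 + w)*(B - 16) = (-8 + w)*(-16 + B) = (-16 + B)*(-8 + w))
K(A) = A + A*(88 - 11*A) (K(A) = (128 - 16*A - 8*5 + 5*A)*A + A = (128 - 16*A - 40 + 5*A)*A + A = (88 - 11*A)*A + A = A*(88 - 11*A) + A = A + A*(88 - 11*A))
K(n)/4685 = (56*(89 - 11*56))/4685 = (56*(89 - 616))*(1/4685) = (56*(-527))*(1/4685) = -29512*1/4685 = -29512/4685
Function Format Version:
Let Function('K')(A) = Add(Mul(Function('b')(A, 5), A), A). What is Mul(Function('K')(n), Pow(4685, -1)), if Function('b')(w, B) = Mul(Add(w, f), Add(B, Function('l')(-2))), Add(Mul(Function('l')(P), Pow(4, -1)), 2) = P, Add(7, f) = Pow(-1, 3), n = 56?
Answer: Rational(-29512, 4685) ≈ -6.2993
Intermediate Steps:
f = -8 (f = Add(-7, Pow(-1, 3)) = Add(-7, -1) = -8)
Function('l')(P) = Add(-8, Mul(4, P))
Function('b')(w, B) = Mul(Add(-16, B), Add(-8, w)) (Function('b')(w, B) = Mul(Add(w, -8), Add(B, Add(-8, Mul(4, -2)))) = Mul(Add(-8, w), Add(B, Add(-8, -8))) = Mul(Add(-8, w), Add(B, -16)) = Mul(Add(-8, w), Add(-16, B)) = Mul(Add(-16, B), Add(-8, w)))
Function('K')(A) = Add(A, Mul(A, Add(88, Mul(-11, A)))) (Function('K')(A) = Add(Mul(Add(128, Mul(-16, A), Mul(-8, 5), Mul(5, A)), A), A) = Add(Mul(Add(128, Mul(-16, A), -40, Mul(5, A)), A), A) = Add(Mul(Add(88, Mul(-11, A)), A), A) = Add(Mul(A, Add(88, Mul(-11, A))), A) = Add(A, Mul(A, Add(88, Mul(-11, A)))))
Mul(Function('K')(n), Pow(4685, -1)) = Mul(Mul(56, Add(89, Mul(-11, 56))), Pow(4685, -1)) = Mul(Mul(56, Add(89, -616)), Rational(1, 4685)) = Mul(Mul(56, -527), Rational(1, 4685)) = Mul(-29512, Rational(1, 4685)) = Rational(-29512, 4685)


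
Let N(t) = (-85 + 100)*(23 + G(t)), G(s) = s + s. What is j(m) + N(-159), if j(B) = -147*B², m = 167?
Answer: -4104108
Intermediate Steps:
G(s) = 2*s
N(t) = 345 + 30*t (N(t) = (-85 + 100)*(23 + 2*t) = 15*(23 + 2*t) = 345 + 30*t)
j(m) + N(-159) = -147*167² + (345 + 30*(-159)) = -147*27889 + (345 - 4770) = -4099683 - 4425 = -4104108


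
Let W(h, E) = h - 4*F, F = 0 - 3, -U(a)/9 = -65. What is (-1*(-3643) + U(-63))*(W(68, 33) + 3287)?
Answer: 14235676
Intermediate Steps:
U(a) = 585 (U(a) = -9*(-65) = 585)
F = -3
W(h, E) = 12 + h (W(h, E) = h - 4*(-3) = h + 12 = 12 + h)
(-1*(-3643) + U(-63))*(W(68, 33) + 3287) = (-1*(-3643) + 585)*((12 + 68) + 3287) = (3643 + 585)*(80 + 3287) = 4228*3367 = 14235676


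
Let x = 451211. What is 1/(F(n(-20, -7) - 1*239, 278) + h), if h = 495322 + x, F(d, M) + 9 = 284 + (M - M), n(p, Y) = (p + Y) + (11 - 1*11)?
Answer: 1/946808 ≈ 1.0562e-6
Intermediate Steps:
n(p, Y) = Y + p (n(p, Y) = (Y + p) + (11 - 11) = (Y + p) + 0 = Y + p)
F(d, M) = 275 (F(d, M) = -9 + (284 + (M - M)) = -9 + (284 + 0) = -9 + 284 = 275)
h = 946533 (h = 495322 + 451211 = 946533)
1/(F(n(-20, -7) - 1*239, 278) + h) = 1/(275 + 946533) = 1/946808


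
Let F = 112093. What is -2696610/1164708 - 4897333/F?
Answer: -1001039004749/21759268974 ≈ -46.005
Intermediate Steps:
-2696610/1164708 - 4897333/F = -2696610/1164708 - 4897333/112093 = -2696610*1/1164708 - 4897333*1/112093 = -449435/194118 - 4897333/112093 = -1001039004749/21759268974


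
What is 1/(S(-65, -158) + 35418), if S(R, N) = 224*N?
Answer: 1/26 ≈ 0.038462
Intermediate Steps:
1/(S(-65, -158) + 35418) = 1/(224*(-158) + 35418) = 1/(-35392 + 35418) = 1/26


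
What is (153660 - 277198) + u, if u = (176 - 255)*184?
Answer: -138074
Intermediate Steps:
u = -14536 (u = -79*184 = -14536)
(153660 - 277198) + u = (153660 - 277198) - 14536 = -123538 - 14536 = -138074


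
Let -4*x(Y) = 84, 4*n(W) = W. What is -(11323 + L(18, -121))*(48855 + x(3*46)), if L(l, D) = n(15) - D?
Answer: -1118078847/2 ≈ -5.5904e+8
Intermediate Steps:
n(W) = W/4
x(Y) = -21 (x(Y) = -1/4*84 = -21)
L(l, D) = 15/4 - D (L(l, D) = (1/4)*15 - D = 15/4 - D)
-(11323 + L(18, -121))*(48855 + x(3*46)) = -(11323 + (15/4 - 1*(-121)))*(48855 - 21) = -(11323 + (15/4 + 121))*48834 = -(11323 + 499/4)*48834 = -45791*48834/4 = -1*1118078847/2 = -1118078847/2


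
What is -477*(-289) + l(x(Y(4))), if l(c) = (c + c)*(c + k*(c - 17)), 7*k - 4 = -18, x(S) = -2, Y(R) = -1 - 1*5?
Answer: 137709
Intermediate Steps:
Y(R) = -6 (Y(R) = -1 - 5 = -6)
k = -2 (k = 4/7 + (⅐)*(-18) = 4/7 - 18/7 = -2)
l(c) = 2*c*(34 - c) (l(c) = (c + c)*(c - 2*(c - 17)) = (2*c)*(c - 2*(-17 + c)) = (2*c)*(c + (34 - 2*c)) = (2*c)*(34 - c) = 2*c*(34 - c))
-477*(-289) + l(x(Y(4))) = -477*(-289) + 2*(-2)*(34 - 1*(-2)) = 137853 + 2*(-2)*(34 + 2) = 137853 + 2*(-2)*36 = 137853 - 144 = 137709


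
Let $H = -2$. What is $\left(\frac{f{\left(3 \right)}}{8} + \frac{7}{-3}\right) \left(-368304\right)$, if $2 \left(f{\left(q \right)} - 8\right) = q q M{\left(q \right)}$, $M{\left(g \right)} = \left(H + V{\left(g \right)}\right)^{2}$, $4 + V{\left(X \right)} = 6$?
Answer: $491072$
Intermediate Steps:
$V{\left(X \right)} = 2$ ($V{\left(X \right)} = -4 + 6 = 2$)
$M{\left(g \right)} = 0$ ($M{\left(g \right)} = \left(-2 + 2\right)^{2} = 0^{2} = 0$)
$f{\left(q \right)} = 8$ ($f{\left(q \right)} = 8 + \frac{q q 0}{2} = 8 + \frac{q^{2} \cdot 0}{2} = 8 + \frac{1}{2} \cdot 0 = 8 + 0 = 8$)
$\left(\frac{f{\left(3 \right)}}{8} + \frac{7}{-3}\right) \left(-368304\right) = \left(\frac{8}{8} + \frac{7}{-3}\right) \left(-368304\right) = \left(8 \cdot \frac{1}{8} + 7 \left(- \frac{1}{3}\right)\right) \left(-368304\right) = \left(1 - \frac{7}{3}\right) \left(-368304\right) = \left(- \frac{4}{3}\right) \left(-368304\right) = 491072$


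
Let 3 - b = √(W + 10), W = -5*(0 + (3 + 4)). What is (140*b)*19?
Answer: 7980 - 13300*I ≈ 7980.0 - 13300.0*I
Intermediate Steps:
W = -35 (W = -5*(0 + 7) = -5*7 = -35)
b = 3 - 5*I (b = 3 - √(-35 + 10) = 3 - √(-25) = 3 - 5*I ≈ 3.0 - 5.0*I)
(140*b)*19 = (140*(3 - 5*I))*19 = (420 - 700*I)*19 = 7980 - 13300*I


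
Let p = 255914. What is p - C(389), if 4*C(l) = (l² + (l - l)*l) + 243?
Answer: 218023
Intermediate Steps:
C(l) = 243/4 + l²/4 (C(l) = ((l² + (l - l)*l) + 243)/4 = ((l² + 0*l) + 243)/4 = ((l² + 0) + 243)/4 = (l² + 243)/4 = (243 + l²)/4 = 243/4 + l²/4)
p - C(389) = 255914 - (243/4 + (¼)*389²) = 255914 - (243/4 + (¼)*151321) = 255914 - (243/4 + 151321/4) = 255914 - 1*37891 = 255914 - 37891 = 218023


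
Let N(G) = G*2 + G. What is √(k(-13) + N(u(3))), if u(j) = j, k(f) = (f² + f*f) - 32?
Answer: 3*√35 ≈ 17.748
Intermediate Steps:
k(f) = -32 + 2*f² (k(f) = (f² + f²) - 32 = 2*f² - 32 = -32 + 2*f²)
N(G) = 3*G (N(G) = 2*G + G = 3*G)
√(k(-13) + N(u(3))) = √((-32 + 2*(-13)²) + 3*3) = √((-32 + 2*169) + 9) = √((-32 + 338) + 9) = √(306 + 9) = √315 = 3*√35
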